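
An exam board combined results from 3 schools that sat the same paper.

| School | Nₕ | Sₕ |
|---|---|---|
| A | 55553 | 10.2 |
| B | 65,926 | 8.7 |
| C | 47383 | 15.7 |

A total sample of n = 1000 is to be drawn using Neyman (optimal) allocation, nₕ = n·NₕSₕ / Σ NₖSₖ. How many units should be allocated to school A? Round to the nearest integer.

A: NₕSₕ = 55553·10.2 = 566640.6
B: NₕSₕ = 65926·8.7 = 573556.2
C: NₕSₕ = 47383·15.7 = 743913.1
Σ NₕSₕ = 1884109.9.
n_A = 1000·566640.6/1884109.9 = 300.747... → 301.

301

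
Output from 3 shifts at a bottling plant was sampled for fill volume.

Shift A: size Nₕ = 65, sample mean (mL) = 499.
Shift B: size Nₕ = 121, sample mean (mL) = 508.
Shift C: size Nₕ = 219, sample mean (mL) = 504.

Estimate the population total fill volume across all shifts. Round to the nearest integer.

204279

A: 65·499 = 32435
B: 121·508 = 61468
C: 219·504 = 110376
τ̂ = Σ Nₕx̄ₕ = 204279.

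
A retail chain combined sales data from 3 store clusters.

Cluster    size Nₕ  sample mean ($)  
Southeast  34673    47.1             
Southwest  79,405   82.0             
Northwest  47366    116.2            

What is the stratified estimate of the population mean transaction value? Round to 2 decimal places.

N = 34673 + 79405 + 47366 = 161444.
Weight each subgroup mean by Nₕ/N and sum.
Σ Nₕx̄ₕ = 34673·47.1 + 79405·82.0 + 47366·116.2 = 1633098.3 + 6511210 + 5503929.2 = 13648237.5.
Divide by N: 13648237.5 / 161444 = 84.5385... → 84.54.

84.54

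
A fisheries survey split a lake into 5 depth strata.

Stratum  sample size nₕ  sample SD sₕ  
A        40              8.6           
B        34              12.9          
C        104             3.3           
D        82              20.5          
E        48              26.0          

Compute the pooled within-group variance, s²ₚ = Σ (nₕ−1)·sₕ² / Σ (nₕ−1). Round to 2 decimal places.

248.55

A: (40−1)·8.6² = 39·73.96 = 2884.44
B: (34−1)·12.9² = 33·166.41 = 5491.53
C: (104−1)·3.3² = 103·10.89 = 1121.67
D: (82−1)·20.5² = 81·420.25 = 34040.25
E: (48−1)·26.0² = 47·676 = 31772
Numerator = 75309.89; denominator = Σ(nₕ−1) = 303.
s²ₚ = 75309.89/303 = 248.5475... → 248.55.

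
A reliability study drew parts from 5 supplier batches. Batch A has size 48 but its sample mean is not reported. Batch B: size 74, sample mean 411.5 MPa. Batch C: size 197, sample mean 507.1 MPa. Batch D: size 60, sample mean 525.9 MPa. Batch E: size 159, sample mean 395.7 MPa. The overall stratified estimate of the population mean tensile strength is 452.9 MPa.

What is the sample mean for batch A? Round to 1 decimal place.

Σ Nₕx̄ₕ = N·μ, so 48·x̄_A = 538·452.9 − (74·411.5 + 197·507.1 + 60·525.9 + 159·395.7).
= 243660.2 − 224820 = 18840.2.
x̄_A = 18840.2 / 48 = 392.504... → 392.5.

392.5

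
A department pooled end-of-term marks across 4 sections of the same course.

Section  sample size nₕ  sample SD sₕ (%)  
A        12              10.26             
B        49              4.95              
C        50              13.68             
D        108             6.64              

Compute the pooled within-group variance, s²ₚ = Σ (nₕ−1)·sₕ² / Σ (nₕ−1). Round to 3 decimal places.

A: (12−1)·10.26² = 11·105.2676 = 1157.9436
B: (49−1)·4.95² = 48·24.5025 = 1176.12
C: (50−1)·13.68² = 49·187.1424 = 9169.9776
D: (108−1)·6.64² = 107·44.0896 = 4717.5872
Numerator = 16221.6284; denominator = Σ(nₕ−1) = 215.
s²ₚ = 16221.6284/215 = 75.44943... → 75.449.

75.449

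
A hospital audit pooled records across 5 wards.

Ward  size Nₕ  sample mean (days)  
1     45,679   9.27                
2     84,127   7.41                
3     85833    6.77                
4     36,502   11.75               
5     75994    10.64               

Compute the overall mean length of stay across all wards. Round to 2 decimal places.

N = 328135; weights Wₕ = Nₕ/N = (0.1392, 0.2564, 0.2616, 0.1112, 0.2316).
x̄_st = Σ Wₕ·x̄ₕ = 0.1392·9.27 + 0.2564·7.41 + 0.2616·6.77 + 0.1112·11.75 + 0.2316·10.64 ≈ 8.7323...
→ 8.73.

8.73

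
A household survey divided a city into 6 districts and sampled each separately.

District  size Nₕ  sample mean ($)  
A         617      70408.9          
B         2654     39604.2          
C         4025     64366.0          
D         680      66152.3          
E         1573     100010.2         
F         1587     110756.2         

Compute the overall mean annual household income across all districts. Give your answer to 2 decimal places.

N = 617 + 2654 + 4025 + 680 + 1573 + 1587 = 11136.
Overall mean = Σ (Nₕ/N)·x̄ₕ — weight by population share, not a simple average.
Σ Nₕx̄ₕ = 617·70408.9 + 2654·39604.2 + 4025·64366.0 + 680·66152.3 + 1573·100010.2 + 1587·110756.2 = 43442291.3 + 105109546.8 + 259073150 + 44983564 + 157316044.6 + 175770089.4 = 785694686.1.
Divide by N: 785694686.1 / 11136 = 70554.4797... → 70554.48.

70554.48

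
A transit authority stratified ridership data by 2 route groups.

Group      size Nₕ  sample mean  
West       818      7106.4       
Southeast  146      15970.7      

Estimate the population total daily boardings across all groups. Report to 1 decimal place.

West: 818·7106.4 = 5813035.2
Southeast: 146·15970.7 = 2331722.2
τ̂ = Σ Nₕx̄ₕ = 8144757.4.

8144757.4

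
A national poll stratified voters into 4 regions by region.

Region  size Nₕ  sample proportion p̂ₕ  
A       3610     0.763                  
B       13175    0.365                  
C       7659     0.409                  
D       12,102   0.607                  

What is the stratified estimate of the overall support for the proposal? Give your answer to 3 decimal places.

0.494

Wₕ = Nₕ/N with N = 36546: 0.0988, 0.3605, 0.2096, 0.3311.
p̂_st = 0.0988·0.763 + 0.3605·0.365 + 0.2096·0.409 + 0.3311·0.607 ≈ 0.49367... → 0.494.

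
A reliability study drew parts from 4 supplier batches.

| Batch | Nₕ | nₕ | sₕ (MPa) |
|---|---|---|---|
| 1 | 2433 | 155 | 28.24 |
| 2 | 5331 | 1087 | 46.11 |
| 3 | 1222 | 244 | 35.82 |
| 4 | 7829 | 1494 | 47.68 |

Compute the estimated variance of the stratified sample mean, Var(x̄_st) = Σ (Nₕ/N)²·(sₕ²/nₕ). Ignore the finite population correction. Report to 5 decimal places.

0.66196

N = 16815. Term for each stratum: Wₕ²sₕ²/nₕ.
Var(x̄_st) = 0.10771797 + 0.19660037 + 0.02777218 + 0.32986842 = 0.66195894 → 0.66196.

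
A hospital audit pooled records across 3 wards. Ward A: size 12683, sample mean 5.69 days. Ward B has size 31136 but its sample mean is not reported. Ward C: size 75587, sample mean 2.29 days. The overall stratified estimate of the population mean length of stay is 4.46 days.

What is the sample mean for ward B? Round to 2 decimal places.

9.23

N = 12683 + 31136 + 75587 = 119406.
Overall total = μ·N = 4.46·119406 = 532550.76.
Subtract the known strata: 12683·5.69 + 75587·2.29 = 245260.5.
Remaining total for ward B: 532550.76 − 245260.5 = 287290.26.
Divide by its size: 287290.26 / 31136 = 9.2269... → 9.23.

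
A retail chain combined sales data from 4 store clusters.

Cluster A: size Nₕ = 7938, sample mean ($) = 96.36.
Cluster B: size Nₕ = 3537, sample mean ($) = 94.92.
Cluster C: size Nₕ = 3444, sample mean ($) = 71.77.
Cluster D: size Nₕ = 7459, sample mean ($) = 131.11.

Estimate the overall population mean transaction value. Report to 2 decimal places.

N = 7938 + 3537 + 3444 + 7459 = 22378.
Overall mean = Σ (Nₕ/N)·x̄ₕ — weight by population share, not a simple average.
Σ Nₕx̄ₕ = 7938·96.36 + 3537·94.92 + 3444·71.77 + 7459·131.11 = 764905.68 + 335732.04 + 247175.88 + 977949.49 = 2325763.09.
Divide by N: 2325763.09 / 22378 = 103.9308... → 103.93.

103.93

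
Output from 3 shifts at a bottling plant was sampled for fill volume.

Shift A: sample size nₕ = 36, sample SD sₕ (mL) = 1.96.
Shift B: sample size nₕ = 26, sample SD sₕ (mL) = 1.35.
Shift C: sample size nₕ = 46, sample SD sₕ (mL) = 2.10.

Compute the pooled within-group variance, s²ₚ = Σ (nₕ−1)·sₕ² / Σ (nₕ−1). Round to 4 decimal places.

Degrees of freedom: 35 + 25 + 45 = 105.
Σ(nₕ−1)sₕ² = 35·3.8416 + 25·1.8225 + 45·4.41 = 378.4685.
s²ₚ = 378.4685 / 105 = 3.604462... → 3.6045.

3.6045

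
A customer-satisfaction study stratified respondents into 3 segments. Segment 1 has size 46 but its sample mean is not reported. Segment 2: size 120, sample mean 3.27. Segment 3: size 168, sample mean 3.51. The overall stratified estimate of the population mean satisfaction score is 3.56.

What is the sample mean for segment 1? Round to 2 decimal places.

Σ Nₕx̄ₕ = N·μ, so 46·x̄_1 = 334·3.56 − (120·3.27 + 168·3.51).
= 1189.04 − 982.08 = 206.96.
x̄_1 = 206.96 / 46 = 4.4991... → 4.50.

4.50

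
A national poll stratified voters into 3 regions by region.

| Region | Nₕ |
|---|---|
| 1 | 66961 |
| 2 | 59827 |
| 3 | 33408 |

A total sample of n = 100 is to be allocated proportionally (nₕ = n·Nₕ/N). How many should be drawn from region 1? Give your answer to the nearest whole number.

Share of region 1 = 66961/160196 = 0.41799.
Allocate 100 × 0.41799 = 41.799... → 42.

42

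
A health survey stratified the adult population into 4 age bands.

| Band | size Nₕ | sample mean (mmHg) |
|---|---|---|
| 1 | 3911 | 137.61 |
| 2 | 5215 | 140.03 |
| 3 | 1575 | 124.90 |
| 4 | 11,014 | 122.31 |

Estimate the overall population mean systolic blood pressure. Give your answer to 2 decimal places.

N = 3911 + 5215 + 1575 + 11014 = 21715.
Overall mean = Σ (Nₕ/N)·x̄ₕ — weight by population share, not a simple average.
Σ Nₕx̄ₕ = 3911·137.61 + 5215·140.03 + 1575·124.90 + 11014·122.31 = 538192.71 + 730256.45 + 196717.5 + 1347122.34 = 2812289.
Divide by N: 2812289 / 21715 = 129.5090... → 129.51.

129.51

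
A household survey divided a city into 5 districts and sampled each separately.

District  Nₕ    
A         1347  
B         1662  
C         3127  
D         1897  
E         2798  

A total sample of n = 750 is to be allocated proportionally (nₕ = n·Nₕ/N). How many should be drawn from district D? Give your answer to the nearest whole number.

Share of district D = 1897/10831 = 0.17515.
Allocate 750 × 0.17515 = 131.359... → 131.

131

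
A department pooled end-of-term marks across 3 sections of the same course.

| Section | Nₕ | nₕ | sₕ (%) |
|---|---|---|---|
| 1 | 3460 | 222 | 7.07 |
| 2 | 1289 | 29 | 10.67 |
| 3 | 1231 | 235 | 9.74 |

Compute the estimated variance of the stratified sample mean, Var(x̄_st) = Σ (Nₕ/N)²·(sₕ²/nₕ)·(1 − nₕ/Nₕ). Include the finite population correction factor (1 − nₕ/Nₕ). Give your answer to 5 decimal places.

0.26268

N = 5980. Term for each stratum: Wₕ²sₕ²/nₕ·(1−nₕ/Nₕ).
Var(x̄_st) = 0.07054016 + 0.17830024 + 0.01384092 = 0.26268132 → 0.26268.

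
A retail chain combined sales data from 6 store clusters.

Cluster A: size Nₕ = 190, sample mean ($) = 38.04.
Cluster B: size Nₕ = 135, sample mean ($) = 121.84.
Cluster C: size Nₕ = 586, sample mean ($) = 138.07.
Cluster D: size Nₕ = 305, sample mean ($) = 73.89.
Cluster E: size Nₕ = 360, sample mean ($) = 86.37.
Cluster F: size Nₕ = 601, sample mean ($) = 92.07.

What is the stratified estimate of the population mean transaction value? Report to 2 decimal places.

N = 2177; weights Wₕ = Nₕ/N = (0.0873, 0.0620, 0.2692, 0.1401, 0.1654, 0.2761).
x̄_st = Σ Wₕ·x̄ₕ = 0.0873·38.04 + 0.0620·121.84 + 0.2692·138.07 + 0.1401·73.89 + 0.1654·86.37 + 0.2761·92.07 ≈ 98.0931...
→ 98.09.

98.09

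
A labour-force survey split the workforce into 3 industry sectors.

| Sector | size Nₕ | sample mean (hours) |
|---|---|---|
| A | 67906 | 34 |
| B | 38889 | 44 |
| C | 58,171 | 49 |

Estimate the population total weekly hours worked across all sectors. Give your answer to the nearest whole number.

6870299

A: 67906·34 = 2308804
B: 38889·44 = 1711116
C: 58171·49 = 2850379
τ̂ = Σ Nₕx̄ₕ = 6870299.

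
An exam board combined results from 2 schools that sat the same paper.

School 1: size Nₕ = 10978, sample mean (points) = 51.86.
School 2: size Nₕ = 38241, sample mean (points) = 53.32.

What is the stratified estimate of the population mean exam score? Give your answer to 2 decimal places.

52.99

x̄_st = (Σ Nₕx̄ₕ) / (Σ Nₕ) = (10978·51.86 + 38241·53.32) / 49219
= 2608329.2 / 49219 = 52.9944... → 52.99.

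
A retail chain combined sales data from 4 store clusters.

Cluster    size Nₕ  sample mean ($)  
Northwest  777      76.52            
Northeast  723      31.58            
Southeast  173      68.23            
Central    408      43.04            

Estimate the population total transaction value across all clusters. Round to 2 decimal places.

111652.49

Population total = Σ Nₕ·x̄ₕ (each stratum's size times its mean).
777·76.52 + 723·31.58 + 173·68.23 + 408·43.04 = 59456.04 + 22832.34 + 11803.79 + 17560.32 = 111652.49.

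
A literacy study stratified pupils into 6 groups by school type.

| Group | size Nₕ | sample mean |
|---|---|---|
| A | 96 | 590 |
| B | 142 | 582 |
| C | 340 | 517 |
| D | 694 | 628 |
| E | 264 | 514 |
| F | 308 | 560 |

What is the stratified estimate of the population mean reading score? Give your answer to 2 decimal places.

574.33

N = 96 + 142 + 340 + 694 + 264 + 308 = 1844.
Weight each subgroup mean by Nₕ/N and sum.
Σ Nₕx̄ₕ = 96·590 + 142·582 + 340·517 + 694·628 + 264·514 + 308·560 = 56640 + 82644 + 175780 + 435832 + 135696 + 172480 = 1059072.
Divide by N: 1059072 / 1844 = 574.3341... → 574.33.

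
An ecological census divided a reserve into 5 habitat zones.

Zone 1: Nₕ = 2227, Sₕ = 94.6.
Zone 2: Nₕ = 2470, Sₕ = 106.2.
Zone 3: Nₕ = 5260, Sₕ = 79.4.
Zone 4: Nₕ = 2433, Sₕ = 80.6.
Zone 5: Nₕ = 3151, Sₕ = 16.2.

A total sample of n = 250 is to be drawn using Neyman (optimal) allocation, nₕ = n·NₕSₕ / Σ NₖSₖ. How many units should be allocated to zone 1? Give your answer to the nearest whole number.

1: NₕSₕ = 2227·94.6 = 210674.2
2: NₕSₕ = 2470·106.2 = 262314
3: NₕSₕ = 5260·79.4 = 417644
4: NₕSₕ = 2433·80.6 = 196099.8
5: NₕSₕ = 3151·16.2 = 51046.2
Σ NₕSₕ = 1137778.2.
n_1 = 250·210674.2/1137778.2 = 46.291... → 46.

46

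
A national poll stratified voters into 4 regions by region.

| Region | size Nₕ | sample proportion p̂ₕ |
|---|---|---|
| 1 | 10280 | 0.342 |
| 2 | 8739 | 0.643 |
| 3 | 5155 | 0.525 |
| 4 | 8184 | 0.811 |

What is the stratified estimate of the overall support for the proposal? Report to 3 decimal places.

0.571

Wₕ = Nₕ/N with N = 32358: 0.3177, 0.2701, 0.1593, 0.2529.
p̂_st = 0.3177·0.342 + 0.2701·0.643 + 0.1593·0.525 + 0.2529·0.811 ≈ 0.57107... → 0.571.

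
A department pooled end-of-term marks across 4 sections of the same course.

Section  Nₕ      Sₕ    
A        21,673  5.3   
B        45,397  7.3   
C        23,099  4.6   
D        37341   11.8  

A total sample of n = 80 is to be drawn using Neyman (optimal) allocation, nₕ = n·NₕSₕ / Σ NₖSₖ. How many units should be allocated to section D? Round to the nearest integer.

A: NₕSₕ = 21673·5.3 = 114866.9
B: NₕSₕ = 45397·7.3 = 331398.1
C: NₕSₕ = 23099·4.6 = 106255.4
D: NₕSₕ = 37341·11.8 = 440623.8
Σ NₕSₕ = 993144.2.
n_D = 80·440623.8/993144.2 = 35.493... → 35.

35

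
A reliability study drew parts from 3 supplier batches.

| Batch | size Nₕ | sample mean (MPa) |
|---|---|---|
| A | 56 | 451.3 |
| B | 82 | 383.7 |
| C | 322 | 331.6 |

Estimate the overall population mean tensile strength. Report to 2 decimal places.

x̄_st = (Σ Nₕx̄ₕ) / (Σ Nₕ) = (56·451.3 + 82·383.7 + 322·331.6) / 460
= 163511.4 / 460 = 355.4596... → 355.46.

355.46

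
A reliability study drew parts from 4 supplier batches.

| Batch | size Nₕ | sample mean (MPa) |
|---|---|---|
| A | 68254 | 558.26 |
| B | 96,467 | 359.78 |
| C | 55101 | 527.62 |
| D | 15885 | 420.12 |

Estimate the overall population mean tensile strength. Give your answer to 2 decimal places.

N = 235707; weights Wₕ = Nₕ/N = (0.2896, 0.4093, 0.2338, 0.0674).
x̄_st = Σ Wₕ·x̄ₕ = 0.2896·558.26 + 0.4093·359.78 + 0.2338·527.62 + 0.0674·420.12 ≈ 460.5564...
→ 460.56.

460.56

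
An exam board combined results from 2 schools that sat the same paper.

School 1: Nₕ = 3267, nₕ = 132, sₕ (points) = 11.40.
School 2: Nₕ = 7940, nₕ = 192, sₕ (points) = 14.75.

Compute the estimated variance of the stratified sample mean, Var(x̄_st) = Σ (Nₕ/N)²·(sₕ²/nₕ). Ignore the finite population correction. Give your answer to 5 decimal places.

N = 11207; Wₕ = Nₕ/N.
school 1: (3267/11207)²·11.40²/132 = 0.08366721
school 2: (7940/11207)²·14.75²/192 = 0.56878099
Sum = 0.65244820 → 0.65245.

0.65245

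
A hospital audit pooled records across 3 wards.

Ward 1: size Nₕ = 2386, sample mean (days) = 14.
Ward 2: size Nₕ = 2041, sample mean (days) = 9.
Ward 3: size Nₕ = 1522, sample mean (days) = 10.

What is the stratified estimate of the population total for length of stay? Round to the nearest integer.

66993

1: 2386·14 = 33404
2: 2041·9 = 18369
3: 1522·10 = 15220
τ̂ = Σ Nₕx̄ₕ = 66993.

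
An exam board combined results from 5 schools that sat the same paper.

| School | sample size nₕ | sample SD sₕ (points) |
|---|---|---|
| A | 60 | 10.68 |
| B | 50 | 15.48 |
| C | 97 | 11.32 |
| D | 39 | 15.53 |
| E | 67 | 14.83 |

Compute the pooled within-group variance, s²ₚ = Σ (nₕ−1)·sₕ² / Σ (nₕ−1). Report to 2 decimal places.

Degrees of freedom: 59 + 49 + 96 + 38 + 66 = 308.
Σ(nₕ−1)sₕ² = 59·114.0624 + 49·239.6304 + 96·128.1424 + 38·241.1809 + 66·219.9289 = 54453.4232.
s²ₚ = 54453.4232 / 308 = 176.7968... → 176.80.

176.80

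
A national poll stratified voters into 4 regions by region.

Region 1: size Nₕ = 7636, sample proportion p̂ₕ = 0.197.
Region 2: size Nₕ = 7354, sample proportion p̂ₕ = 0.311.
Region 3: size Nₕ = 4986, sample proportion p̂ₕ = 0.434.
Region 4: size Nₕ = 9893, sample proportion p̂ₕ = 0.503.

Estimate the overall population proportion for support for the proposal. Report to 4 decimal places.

0.3660

N = 7636 + 7354 + 4986 + 9893 = 29869.
Overall proportion = Σ (Nₕ/N)·p̂ₕ.
Σ Nₕp̂ₕ = 1504.292 + 2287.094 + 2163.924 + 4976.179 = 10931.489.
10931.489 / 29869 = 0.365981... → 0.3660.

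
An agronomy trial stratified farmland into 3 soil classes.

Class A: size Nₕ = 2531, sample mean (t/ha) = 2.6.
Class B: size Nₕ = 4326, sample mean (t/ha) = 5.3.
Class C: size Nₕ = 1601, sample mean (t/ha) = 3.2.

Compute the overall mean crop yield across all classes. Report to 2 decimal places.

4.09

N = 2531 + 4326 + 1601 = 8458.
Weight each subgroup mean by Nₕ/N and sum.
Σ Nₕx̄ₕ = 2531·2.6 + 4326·5.3 + 1601·3.2 = 6580.6 + 22927.8 + 5123.2 = 34631.6.
Divide by N: 34631.6 / 8458 = 4.0945... → 4.09.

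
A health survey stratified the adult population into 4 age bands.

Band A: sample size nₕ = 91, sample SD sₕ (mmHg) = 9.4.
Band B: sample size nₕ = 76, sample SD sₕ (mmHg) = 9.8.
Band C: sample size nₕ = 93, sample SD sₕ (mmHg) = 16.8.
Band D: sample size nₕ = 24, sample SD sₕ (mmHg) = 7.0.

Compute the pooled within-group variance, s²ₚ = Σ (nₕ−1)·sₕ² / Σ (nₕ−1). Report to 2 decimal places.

150.89

A: (91−1)·9.4² = 90·88.36 = 7952.4
B: (76−1)·9.8² = 75·96.04 = 7203
C: (93−1)·16.8² = 92·282.24 = 25966.08
D: (24−1)·7.0² = 23·49 = 1127
Numerator = 42248.48; denominator = Σ(nₕ−1) = 280.
s²ₚ = 42248.48/280 = 150.8874... → 150.89.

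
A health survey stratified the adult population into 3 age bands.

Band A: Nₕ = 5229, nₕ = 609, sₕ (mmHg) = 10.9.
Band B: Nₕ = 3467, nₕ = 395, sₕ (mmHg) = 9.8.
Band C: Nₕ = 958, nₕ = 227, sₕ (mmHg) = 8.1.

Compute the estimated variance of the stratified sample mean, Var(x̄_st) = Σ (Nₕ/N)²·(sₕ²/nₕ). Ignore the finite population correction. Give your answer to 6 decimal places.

N = 9654. Term for each stratum: Wₕ²sₕ²/nₕ.
Var(x̄_st) = 0.057234567 + 0.031357985 + 0.002846169 = 0.091438720 → 0.091439.

0.091439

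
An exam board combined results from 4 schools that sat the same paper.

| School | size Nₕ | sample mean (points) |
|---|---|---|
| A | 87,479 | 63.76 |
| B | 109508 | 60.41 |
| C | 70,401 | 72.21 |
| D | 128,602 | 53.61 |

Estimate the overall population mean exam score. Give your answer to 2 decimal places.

N = 87479 + 109508 + 70401 + 128602 = 395990.
Weight each subgroup mean by Nₕ/N and sum.
Σ Nₕx̄ₕ = 87479·63.76 + 109508·60.41 + 70401·72.21 + 128602·53.61 = 5577661.04 + 6615378.28 + 5083656.21 + 6894353.22 = 24171048.75.
Divide by N: 24171048.75 / 395990 = 61.0395... → 61.04.

61.04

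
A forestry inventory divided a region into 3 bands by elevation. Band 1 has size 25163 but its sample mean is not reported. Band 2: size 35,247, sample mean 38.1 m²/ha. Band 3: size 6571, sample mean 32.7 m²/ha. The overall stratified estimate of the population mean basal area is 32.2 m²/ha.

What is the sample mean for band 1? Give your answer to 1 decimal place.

23.8

Σ Nₕx̄ₕ = N·μ, so 25163·x̄_1 = 66981·32.2 − (35247·38.1 + 6571·32.7).
= 2156788.2 − 1557782.4 = 599005.8.
x̄_1 = 599005.8 / 25163 = 23.805... → 23.8.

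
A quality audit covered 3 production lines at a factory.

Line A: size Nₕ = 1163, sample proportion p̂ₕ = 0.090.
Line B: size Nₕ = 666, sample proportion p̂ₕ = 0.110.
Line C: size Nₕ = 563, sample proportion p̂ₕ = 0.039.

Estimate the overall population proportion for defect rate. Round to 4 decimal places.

0.0836

Wₕ = Nₕ/N with N = 2392: 0.4862, 0.2784, 0.2354.
p̂_st = 0.4862·0.090 + 0.2784·0.110 + 0.2354·0.039 ≈ 0.083565... → 0.0836.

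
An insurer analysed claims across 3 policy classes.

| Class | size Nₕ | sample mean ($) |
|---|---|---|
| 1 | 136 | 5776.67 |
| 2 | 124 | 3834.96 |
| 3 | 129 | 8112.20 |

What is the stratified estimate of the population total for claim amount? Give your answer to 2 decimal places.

2307635.96

1: 136·5776.67 = 785627.12
2: 124·3834.96 = 475535.04
3: 129·8112.20 = 1046473.8
τ̂ = Σ Nₕx̄ₕ = 2307635.96.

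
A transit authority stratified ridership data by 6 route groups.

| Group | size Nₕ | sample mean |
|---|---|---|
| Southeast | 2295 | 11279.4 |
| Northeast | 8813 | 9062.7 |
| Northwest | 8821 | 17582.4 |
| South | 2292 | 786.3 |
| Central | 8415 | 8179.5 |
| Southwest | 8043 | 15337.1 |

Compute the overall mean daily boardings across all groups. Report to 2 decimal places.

11759.33

N = 2295 + 8813 + 8821 + 2292 + 8415 + 8043 = 38679.
Overall mean = Σ (Nₕ/N)·x̄ₕ — weight by population share, not a simple average.
Σ Nₕx̄ₕ = 2295·11279.4 + 8813·9062.7 + 8821·17582.4 + 2292·786.3 + 8415·8179.5 + 8043·15337.1 = 25886223 + 79869575.1 + 155094350.4 + 1802199.6 + 68830492.5 + 123356295.3 = 454839135.9.
Divide by N: 454839135.9 / 38679 = 11759.3303... → 11759.33.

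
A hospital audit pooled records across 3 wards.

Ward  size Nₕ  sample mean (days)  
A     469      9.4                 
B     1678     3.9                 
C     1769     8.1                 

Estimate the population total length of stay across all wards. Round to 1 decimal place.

A: 469·9.4 = 4408.6
B: 1678·3.9 = 6544.2
C: 1769·8.1 = 14328.9
τ̂ = Σ Nₕx̄ₕ = 25281.7.

25281.7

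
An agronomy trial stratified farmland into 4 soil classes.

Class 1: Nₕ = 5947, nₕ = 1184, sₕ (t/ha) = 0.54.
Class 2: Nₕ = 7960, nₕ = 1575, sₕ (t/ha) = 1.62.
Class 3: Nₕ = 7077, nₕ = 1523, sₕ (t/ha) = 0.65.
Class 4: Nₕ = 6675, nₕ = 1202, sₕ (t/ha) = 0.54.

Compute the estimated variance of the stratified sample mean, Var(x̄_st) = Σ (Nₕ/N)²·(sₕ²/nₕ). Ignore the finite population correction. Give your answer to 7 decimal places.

0.0001817

N = 27659; Wₕ = Nₕ/N.
class 1: (5947/27659)²·0.54²/1184 = 0.0000113857
class 2: (7960/27659)²·1.62²/1575 = 0.0001380075
class 3: (7077/27659)²·0.65²/1523 = 0.0000181615
class 4: (6675/27659)²·0.54²/1202 = 0.0000141290
Sum = 0.0001816837 → 0.0001817.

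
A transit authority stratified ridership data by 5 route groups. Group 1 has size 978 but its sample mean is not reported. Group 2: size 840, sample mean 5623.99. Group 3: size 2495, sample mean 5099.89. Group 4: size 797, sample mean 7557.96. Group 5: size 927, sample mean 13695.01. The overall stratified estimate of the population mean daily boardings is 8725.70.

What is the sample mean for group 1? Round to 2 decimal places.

16881.09

N = 978 + 840 + 2495 + 797 + 927 = 6037.
Overall total = μ·N = 8725.70·6037 = 52677050.9.
Subtract the known strata: 840·5623.99 + 2495·5099.89 + 797·7557.96 + 927·13695.01 = 36167345.54.
Remaining total for group 1: 52677050.9 − 36167345.54 = 16509705.36.
Divide by its size: 16509705.36 / 978 = 16881.0893... → 16881.09.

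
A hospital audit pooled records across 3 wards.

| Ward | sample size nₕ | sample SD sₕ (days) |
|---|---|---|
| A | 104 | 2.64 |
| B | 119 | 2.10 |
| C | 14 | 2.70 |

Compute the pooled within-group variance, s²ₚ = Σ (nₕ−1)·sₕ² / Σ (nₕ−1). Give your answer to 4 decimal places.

5.6967

Degrees of freedom: 103 + 118 + 13 = 234.
Σ(nₕ−1)sₕ² = 103·6.9696 + 118·4.41 + 13·7.29 = 1333.0188.
s²ₚ = 1333.0188 / 234 = 5.696662... → 5.6967.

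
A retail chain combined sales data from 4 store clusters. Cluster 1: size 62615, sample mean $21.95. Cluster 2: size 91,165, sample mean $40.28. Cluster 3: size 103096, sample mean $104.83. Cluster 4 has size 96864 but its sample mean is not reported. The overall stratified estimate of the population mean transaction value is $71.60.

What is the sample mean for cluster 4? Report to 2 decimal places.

Σ Nₕx̄ₕ = N·μ, so 96864·x̄_4 = 353740·71.60 − (62615·21.95 + 91165·40.28 + 103096·104.83).
= 25327784 − 15854079.13 = 9473704.87.
x̄_4 = 9473704.87 / 96864 = 97.8042... → 97.80.

97.80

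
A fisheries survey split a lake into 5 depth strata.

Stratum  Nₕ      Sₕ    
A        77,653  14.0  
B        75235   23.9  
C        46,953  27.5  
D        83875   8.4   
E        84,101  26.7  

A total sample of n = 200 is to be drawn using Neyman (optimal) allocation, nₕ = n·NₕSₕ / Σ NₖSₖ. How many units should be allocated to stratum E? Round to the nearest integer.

63

A: NₕSₕ = 77653·14.0 = 1087142
B: NₕSₕ = 75235·23.9 = 1798116.5
C: NₕSₕ = 46953·27.5 = 1291207.5
D: NₕSₕ = 83875·8.4 = 704550
E: NₕSₕ = 84101·26.7 = 2245496.7
Σ NₕSₕ = 7126512.7.
n_E = 200·2245496.7/7126512.7 = 63.018... → 63.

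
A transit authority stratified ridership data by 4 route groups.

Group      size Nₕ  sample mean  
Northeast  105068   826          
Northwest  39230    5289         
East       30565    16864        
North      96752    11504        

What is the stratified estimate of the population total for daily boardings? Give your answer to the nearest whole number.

Population total = Σ Nₕ·x̄ₕ (each stratum's size times its mean).
105068·826 + 39230·5289 + 30565·16864 + 96752·11504 = 86786168 + 207487470 + 515448160 + 1113035008 = 1922756806.

1922756806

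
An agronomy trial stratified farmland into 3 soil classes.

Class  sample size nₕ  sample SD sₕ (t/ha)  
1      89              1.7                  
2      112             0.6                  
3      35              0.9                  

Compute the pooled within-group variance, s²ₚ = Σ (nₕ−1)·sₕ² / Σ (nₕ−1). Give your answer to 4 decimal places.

1: (89−1)·1.7² = 88·2.89 = 254.32
2: (112−1)·0.6² = 111·0.36 = 39.96
3: (35−1)·0.9² = 34·0.81 = 27.54
Numerator = 321.82; denominator = Σ(nₕ−1) = 233.
s²ₚ = 321.82/233 = 1.381202... → 1.3812.

1.3812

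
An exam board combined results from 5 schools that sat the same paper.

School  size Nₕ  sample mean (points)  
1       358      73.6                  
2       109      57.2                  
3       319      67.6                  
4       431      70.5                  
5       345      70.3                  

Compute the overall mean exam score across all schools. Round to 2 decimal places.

x̄_st = (Σ Nₕx̄ₕ) / (Σ Nₕ) = (358·73.6 + 109·57.2 + 319·67.6 + 431·70.5 + 345·70.3) / 1562
= 108787 / 1562 = 69.6460... → 69.65.

69.65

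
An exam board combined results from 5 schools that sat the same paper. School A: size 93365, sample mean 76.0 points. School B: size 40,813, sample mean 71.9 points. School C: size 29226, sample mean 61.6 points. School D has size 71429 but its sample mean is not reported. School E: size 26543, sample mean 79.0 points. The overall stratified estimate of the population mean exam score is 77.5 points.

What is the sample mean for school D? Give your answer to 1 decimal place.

N = 93365 + 40813 + 29226 + 71429 + 26543 = 261376.
Overall total = μ·N = 77.5·261376 = 20256640.
Subtract the known strata: 93365·76.0 + 40813·71.9 + 29226·61.6 + 26543·79.0 = 13927413.3.
Remaining total for school D: 20256640 − 13927413.3 = 6329226.7.
Divide by its size: 6329226.7 / 71429 = 88.609... → 88.6.

88.6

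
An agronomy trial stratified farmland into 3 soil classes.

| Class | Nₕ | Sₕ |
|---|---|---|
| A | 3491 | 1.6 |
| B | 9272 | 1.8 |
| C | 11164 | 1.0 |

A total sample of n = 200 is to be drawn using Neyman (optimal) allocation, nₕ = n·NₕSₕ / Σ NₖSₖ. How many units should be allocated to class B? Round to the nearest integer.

100

Σ NₕSₕ = 3491·1.6 + 9272·1.8 + 11164·1.0 = 33439.2.
Share for B: 16689.6/33439.2 = 0.49910.
n_B = 200 × 0.49910 = 99.821... → 100.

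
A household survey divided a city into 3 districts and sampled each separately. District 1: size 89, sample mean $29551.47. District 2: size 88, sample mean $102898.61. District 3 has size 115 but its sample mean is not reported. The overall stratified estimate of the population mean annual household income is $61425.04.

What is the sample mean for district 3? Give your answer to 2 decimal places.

54356.11

N = 89 + 88 + 115 = 292.
Overall total = μ·N = 61425.04·292 = 17936111.68.
Subtract the known strata: 89·29551.47 + 88·102898.61 = 11685158.51.
Remaining total for district 3: 17936111.68 − 11685158.51 = 6250953.17.
Divide by its size: 6250953.17 / 115 = 54356.1145... → 54356.11.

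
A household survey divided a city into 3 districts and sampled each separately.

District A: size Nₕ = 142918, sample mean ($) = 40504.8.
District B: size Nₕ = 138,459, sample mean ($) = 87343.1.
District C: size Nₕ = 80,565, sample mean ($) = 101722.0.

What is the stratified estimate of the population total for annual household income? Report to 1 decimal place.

A: 142918·40504.8 = 5788865006.4
B: 138459·87343.1 = 12093438282.9
C: 80565·101722.0 = 8195232930
τ̂ = Σ Nₕx̄ₕ = 26077536219.3.

26077536219.3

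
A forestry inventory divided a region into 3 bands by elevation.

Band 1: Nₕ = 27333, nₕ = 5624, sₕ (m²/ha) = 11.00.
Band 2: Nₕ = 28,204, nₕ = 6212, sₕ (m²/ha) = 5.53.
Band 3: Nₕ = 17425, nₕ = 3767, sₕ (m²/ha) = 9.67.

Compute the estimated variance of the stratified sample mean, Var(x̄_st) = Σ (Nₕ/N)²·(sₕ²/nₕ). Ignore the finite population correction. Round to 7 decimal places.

0.0051708

N = 72962; Wₕ = Nₕ/N.
band 1: (27333/72962)²·11.00²/5624 = 0.0030194038
band 2: (28204/72962)²·5.53²/6212 = 0.0007356085
band 3: (17425/72962)²·9.67²/3767 = 0.0014158246
Sum = 0.0051708369 → 0.0051708.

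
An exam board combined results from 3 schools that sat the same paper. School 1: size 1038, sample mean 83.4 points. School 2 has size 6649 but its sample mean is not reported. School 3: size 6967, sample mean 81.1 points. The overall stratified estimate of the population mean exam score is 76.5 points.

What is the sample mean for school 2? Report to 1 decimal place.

70.6

Σ Nₕx̄ₕ = N·μ, so 6649·x̄_2 = 14654·76.5 − (1038·83.4 + 6967·81.1).
= 1121031 − 651592.9 = 469438.1.
x̄_2 = 469438.1 / 6649 = 70.603... → 70.6.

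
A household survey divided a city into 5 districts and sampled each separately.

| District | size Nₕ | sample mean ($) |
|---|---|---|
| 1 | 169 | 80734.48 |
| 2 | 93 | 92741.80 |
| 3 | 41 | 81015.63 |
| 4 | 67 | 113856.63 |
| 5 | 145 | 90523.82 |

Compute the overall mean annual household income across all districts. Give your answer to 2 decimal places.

N = 169 + 93 + 41 + 67 + 145 = 515.
Overall mean = Σ (Nₕ/N)·x̄ₕ — weight by population share, not a simple average.
Σ Nₕx̄ₕ = 169·80734.48 + 93·92741.80 + 41·81015.63 + 67·113856.63 + 145·90523.82 = 13644127.12 + 8624987.4 + 3321640.83 + 7628394.21 + 13125953.9 = 46345103.46.
Divide by N: 46345103.46 / 515 = 89990.4922... → 89990.49.

89990.49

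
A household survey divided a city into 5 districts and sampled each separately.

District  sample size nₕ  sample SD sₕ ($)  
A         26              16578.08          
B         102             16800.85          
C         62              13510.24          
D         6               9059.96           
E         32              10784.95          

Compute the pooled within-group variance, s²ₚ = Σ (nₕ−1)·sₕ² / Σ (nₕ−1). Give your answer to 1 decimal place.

A: (26−1)·16578.08² = 25·274832736.4864 = 6870818412.16
B: (102−1)·16800.85² = 101·282268560.7225 = 28509124632.9725
C: (62−1)·13510.24² = 61·182526584.8576 = 11134121676.3136
D: (6−1)·9059.96² = 5·82082875.2016 = 410414376.008
E: (32−1)·10784.95² = 31·116315146.5025 = 3605769541.5775
Numerator = 50530248639.0316; denominator = Σ(nₕ−1) = 223.
s²ₚ = 50530248639.0316/223 = 226593043.224... → 226593043.2.

226593043.2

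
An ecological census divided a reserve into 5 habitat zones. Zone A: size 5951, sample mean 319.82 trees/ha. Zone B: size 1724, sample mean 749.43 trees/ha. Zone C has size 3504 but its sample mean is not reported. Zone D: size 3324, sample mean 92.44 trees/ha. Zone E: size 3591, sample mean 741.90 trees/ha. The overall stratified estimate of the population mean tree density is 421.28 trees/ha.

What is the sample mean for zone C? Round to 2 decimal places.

415.51

Σ Nₕx̄ₕ = N·μ, so 3504·x̄_C = 18094·421.28 − (5951·319.82 + 1724·749.43 + 3324·92.44 + 3591·741.90).
= 7622640.32 − 6166699.6 = 1455940.72.
x̄_C = 1455940.72 / 3504 = 415.5082... → 415.51.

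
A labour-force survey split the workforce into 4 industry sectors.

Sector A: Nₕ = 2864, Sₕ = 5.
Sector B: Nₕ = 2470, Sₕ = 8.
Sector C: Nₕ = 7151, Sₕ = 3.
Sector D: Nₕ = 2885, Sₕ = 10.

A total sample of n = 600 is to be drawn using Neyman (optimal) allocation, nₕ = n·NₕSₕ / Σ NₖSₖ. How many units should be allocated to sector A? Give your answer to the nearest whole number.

Σ NₕSₕ = 2864·5 + 2470·8 + 7151·3 + 2885·10 = 84383.
Share for A: 14320/84383 = 0.16970.
n_A = 600 × 0.16970 = 101.821... → 102.

102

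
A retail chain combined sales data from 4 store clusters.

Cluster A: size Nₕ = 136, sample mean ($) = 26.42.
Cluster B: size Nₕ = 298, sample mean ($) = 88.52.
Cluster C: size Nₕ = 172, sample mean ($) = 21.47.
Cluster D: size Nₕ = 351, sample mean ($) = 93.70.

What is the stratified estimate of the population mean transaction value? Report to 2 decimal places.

69.54

N = 136 + 298 + 172 + 351 = 957.
Overall mean = Σ (Nₕ/N)·x̄ₕ — weight by population share, not a simple average.
Σ Nₕx̄ₕ = 136·26.42 + 298·88.52 + 172·21.47 + 351·93.70 = 3593.12 + 26378.96 + 3692.84 + 32888.7 = 66553.62.
Divide by N: 66553.62 / 957 = 69.5440... → 69.54.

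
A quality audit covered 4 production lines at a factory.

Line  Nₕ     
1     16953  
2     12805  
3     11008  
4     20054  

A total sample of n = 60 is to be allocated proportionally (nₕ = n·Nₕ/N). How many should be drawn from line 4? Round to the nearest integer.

Share of line 4 = 20054/60820 = 0.32973.
Allocate 60 × 0.32973 = 19.784... → 20.

20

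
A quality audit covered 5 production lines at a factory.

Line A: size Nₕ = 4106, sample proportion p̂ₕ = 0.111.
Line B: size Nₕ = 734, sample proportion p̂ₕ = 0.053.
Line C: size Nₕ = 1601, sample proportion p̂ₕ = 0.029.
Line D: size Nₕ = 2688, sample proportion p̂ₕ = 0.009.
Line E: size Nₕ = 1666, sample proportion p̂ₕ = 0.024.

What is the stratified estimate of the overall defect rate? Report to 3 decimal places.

N = 4106 + 734 + 1601 + 2688 + 1666 = 10795.
Overall proportion = Σ (Nₕ/N)·p̂ₕ.
Σ Nₕp̂ₕ = 455.766 + 38.902 + 46.429 + 24.192 + 39.984 = 605.273.
605.273 / 10795 = 0.05607... → 0.056.

0.056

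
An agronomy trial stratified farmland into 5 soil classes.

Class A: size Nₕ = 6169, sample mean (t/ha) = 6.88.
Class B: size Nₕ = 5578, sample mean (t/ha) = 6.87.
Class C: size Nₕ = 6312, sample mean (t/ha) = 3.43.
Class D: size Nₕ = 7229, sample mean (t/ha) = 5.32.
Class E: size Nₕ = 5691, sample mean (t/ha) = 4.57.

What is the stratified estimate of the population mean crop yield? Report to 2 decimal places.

5.39

N = 30979; weights Wₕ = Nₕ/N = (0.1991, 0.1801, 0.2038, 0.2334, 0.1837).
x̄_st = Σ Wₕ·x̄ₕ = 0.1991·6.88 + 0.1801·6.87 + 0.2038·3.43 + 0.2334·5.32 + 0.1837·4.57 ≈ 5.3869...
→ 5.39.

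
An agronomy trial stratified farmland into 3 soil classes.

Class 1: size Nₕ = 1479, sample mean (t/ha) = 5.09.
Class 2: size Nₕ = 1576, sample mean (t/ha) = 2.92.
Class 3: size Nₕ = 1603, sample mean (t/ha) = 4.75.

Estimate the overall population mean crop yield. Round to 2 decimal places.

N = 4658; weights Wₕ = Nₕ/N = (0.3175, 0.3383, 0.3441).
x̄_st = Σ Wₕ·x̄ₕ = 0.3175·5.09 + 0.3383·2.92 + 0.3441·4.75 ≈ 4.2388...
→ 4.24.

4.24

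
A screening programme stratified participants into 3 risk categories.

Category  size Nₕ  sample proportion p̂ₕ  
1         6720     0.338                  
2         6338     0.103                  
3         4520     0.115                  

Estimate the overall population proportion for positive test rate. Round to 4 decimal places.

Wₕ = Nₕ/N with N = 17578: 0.3823, 0.3606, 0.2571.
p̂_st = 0.3823·0.338 + 0.3606·0.103 + 0.2571·0.115 ≈ 0.195925... → 0.1959.

0.1959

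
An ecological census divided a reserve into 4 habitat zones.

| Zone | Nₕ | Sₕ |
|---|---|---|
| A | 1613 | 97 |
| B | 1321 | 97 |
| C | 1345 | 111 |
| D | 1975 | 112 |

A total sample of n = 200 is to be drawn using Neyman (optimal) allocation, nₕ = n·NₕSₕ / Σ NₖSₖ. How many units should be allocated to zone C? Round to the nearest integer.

A: NₕSₕ = 1613·97 = 156461
B: NₕSₕ = 1321·97 = 128137
C: NₕSₕ = 1345·111 = 149295
D: NₕSₕ = 1975·112 = 221200
Σ NₕSₕ = 655093.
n_C = 200·149295/655093 = 45.580... → 46.

46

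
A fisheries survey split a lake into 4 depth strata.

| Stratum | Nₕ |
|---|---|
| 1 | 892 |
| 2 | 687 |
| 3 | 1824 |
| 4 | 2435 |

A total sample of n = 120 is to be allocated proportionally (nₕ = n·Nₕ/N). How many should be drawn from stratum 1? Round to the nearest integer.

18

Share of stratum 1 = 892/5838 = 0.15279.
Allocate 120 × 0.15279 = 18.335... → 18.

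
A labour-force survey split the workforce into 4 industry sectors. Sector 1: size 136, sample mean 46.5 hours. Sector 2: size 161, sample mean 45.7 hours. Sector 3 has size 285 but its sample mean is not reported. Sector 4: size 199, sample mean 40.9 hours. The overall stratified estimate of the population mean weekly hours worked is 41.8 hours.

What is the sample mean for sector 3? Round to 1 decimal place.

N = 136 + 161 + 285 + 199 = 781.
Overall total = μ·N = 41.8·781 = 32645.8.
Subtract the known strata: 136·46.5 + 161·45.7 + 199·40.9 = 21820.8.
Remaining total for sector 3: 32645.8 − 21820.8 = 10825.
Divide by its size: 10825 / 285 = 37.982... → 38.0.

38.0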